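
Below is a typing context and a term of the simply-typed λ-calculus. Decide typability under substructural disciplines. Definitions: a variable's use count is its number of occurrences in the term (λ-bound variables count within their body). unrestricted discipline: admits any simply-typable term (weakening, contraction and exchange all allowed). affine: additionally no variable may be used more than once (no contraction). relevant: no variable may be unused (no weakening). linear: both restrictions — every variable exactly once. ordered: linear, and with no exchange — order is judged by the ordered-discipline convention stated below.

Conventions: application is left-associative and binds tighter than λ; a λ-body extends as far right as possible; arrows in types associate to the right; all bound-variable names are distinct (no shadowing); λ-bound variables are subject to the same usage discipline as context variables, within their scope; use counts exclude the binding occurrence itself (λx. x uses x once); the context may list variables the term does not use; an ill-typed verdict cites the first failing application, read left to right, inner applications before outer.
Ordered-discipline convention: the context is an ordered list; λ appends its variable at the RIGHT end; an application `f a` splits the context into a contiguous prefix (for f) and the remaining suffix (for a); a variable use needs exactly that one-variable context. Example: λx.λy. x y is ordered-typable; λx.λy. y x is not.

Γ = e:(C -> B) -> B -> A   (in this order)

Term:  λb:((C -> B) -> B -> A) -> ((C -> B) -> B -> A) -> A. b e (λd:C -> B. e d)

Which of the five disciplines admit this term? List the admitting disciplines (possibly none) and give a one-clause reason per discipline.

admitted by: relevant, unrestricted
variable uses: e: 2; b (bound): 1; d (bound): 1
uses in reading order: b, e, e, d
typing: well-typed at (((C -> B) -> B -> A) -> ((C -> B) -> B -> A) -> A) -> A
ordered ✗ (e ×2 used more than once (contraction))
linear ✗ (e ×2 used more than once (contraction))
affine ✗ (e ×2 used more than once (contraction))
relevant ✓ (e, b, d: all used, weakening unneeded)
unrestricted ✓ (simply typable at (((C -> B) -> B -> A) -> ((C -> B) -> B -> A) -> A) -> A; W, C, E all held)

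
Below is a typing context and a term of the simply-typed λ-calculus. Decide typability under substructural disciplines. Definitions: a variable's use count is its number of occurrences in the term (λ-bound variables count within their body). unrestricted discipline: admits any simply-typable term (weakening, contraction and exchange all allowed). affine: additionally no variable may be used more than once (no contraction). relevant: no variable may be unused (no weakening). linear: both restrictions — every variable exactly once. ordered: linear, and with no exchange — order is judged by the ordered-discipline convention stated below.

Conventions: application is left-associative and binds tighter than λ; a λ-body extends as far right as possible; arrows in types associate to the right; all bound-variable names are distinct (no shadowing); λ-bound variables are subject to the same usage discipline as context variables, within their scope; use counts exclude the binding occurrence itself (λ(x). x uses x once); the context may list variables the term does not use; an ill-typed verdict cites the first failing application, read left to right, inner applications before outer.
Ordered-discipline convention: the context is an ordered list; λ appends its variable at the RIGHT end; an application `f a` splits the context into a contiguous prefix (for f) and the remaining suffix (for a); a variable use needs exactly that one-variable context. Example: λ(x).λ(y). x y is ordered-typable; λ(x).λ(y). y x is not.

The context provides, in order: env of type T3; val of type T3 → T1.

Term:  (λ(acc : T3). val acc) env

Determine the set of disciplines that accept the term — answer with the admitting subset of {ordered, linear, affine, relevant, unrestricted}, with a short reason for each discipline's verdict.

admitted by: linear, affine, relevant, unrestricted
counts: env: 1×, val: 1×, acc [bound]: 1×
order of uses: val, acc, env
typing: well-typed at T1
ordered: ✗ — use order val, acc, env needs exchange
linear: ✓ — exactly-once usage across env, val, acc
affine: ✓ — at most one use each (env, val, acc)
relevant: ✓ — none of env, val, acc goes unused
unrestricted: ✓ — type-checks (T1) and nothing is barred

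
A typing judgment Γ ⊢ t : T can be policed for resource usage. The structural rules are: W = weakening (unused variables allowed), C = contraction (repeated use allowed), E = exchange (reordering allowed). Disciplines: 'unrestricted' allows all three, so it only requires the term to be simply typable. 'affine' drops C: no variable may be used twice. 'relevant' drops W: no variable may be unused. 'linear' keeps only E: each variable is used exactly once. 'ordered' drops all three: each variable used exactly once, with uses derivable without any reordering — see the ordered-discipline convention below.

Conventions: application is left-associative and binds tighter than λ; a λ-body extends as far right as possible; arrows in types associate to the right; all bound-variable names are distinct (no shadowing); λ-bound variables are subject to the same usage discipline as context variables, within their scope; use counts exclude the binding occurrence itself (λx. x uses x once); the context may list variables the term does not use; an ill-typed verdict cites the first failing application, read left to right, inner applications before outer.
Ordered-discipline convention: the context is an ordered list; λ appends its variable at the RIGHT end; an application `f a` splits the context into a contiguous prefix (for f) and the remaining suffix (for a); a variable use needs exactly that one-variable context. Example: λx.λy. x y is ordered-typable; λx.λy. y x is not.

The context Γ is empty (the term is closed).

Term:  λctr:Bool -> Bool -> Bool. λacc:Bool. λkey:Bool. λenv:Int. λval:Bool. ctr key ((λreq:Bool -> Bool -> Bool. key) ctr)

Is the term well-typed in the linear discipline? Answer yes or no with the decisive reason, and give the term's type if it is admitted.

no — ctr ×2, key ×2 used more than once (contraction); needs weakening: acc, env, val, req unused
use counts: ctr [bound]: 2, acc [bound]: 0, key [bound]: 2, env [bound]: 0, val [bound]: 0, req [bound]: 0
uses in reading order: ctr, key, key, ctr
typing: well-typed — term : (Bool -> Bool -> Bool) -> Bool -> Bool -> Int -> Bool -> Bool
all disciplines: ordered ✗, linear ✗, affine ✗, relevant ✗, unrestricted ✓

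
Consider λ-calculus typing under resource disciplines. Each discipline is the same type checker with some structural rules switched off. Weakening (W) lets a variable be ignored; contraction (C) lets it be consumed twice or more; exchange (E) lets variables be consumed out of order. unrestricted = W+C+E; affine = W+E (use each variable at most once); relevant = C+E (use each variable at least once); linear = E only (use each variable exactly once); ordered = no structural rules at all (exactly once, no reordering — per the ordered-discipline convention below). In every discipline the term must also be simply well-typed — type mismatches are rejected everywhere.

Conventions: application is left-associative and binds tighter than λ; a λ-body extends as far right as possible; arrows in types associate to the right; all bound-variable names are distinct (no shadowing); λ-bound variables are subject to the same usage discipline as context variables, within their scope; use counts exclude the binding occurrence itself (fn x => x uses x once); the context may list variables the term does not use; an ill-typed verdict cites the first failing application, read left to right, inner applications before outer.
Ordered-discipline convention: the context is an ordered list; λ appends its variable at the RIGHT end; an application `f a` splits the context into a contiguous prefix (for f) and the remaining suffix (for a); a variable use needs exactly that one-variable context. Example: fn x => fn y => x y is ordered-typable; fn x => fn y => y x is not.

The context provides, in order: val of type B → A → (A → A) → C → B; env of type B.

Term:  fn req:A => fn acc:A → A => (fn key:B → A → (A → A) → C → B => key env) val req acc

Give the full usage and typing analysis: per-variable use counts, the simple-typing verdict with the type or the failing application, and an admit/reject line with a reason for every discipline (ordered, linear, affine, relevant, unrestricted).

use counts: val=1, env=1, req (λ-bound)=1, acc (λ-bound)=1, key (λ-bound)=1
uses in reading order: key, env, val, req, acc
typing: ✓ — A → (A → A) → C → B
ordered ✗ (no ordered split (uses run key, env, val, req, acc))
linear ✓ (val, env, req, acc, key: one use apiece)
affine ✓ (no duplicate uses among val, env, req, acc, key)
relevant ✓ (val, env, req, acc, key: all used, weakening unneeded)
unrestricted ✓ (typability at A → (A → A) → C → B is all that's needed)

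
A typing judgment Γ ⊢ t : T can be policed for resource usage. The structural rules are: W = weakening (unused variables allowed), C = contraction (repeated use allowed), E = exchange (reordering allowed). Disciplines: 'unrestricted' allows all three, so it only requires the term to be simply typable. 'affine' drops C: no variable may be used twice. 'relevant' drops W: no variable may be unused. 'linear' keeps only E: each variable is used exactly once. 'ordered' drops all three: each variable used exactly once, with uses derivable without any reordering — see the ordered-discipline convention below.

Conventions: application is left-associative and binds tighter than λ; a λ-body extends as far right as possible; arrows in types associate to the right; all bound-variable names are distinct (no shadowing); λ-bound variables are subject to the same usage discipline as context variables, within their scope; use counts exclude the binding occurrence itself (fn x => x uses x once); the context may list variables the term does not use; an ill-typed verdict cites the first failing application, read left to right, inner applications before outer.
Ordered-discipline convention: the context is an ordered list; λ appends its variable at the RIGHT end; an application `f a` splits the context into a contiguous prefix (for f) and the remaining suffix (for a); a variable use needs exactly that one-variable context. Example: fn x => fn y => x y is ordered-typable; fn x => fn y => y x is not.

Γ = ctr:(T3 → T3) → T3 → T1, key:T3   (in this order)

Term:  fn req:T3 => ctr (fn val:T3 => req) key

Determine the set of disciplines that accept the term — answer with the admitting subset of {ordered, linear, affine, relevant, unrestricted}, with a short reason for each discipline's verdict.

admitted by: affine, unrestricted
use counts: ctr=1, key=1, req (λ-bound)=1, val (λ-bound)=0
order of uses: ctr, req, key
typing: ✓ — T3 → T1
ordered ✗ (unused: val — weakening required)
linear ✗ (unused: val — weakening required)
affine ✓ (none of ctr, key, req, val used more than once)
relevant ✗ (unused: val — weakening required)
unrestricted ✓ (typability at T3 → T1 is all that's needed)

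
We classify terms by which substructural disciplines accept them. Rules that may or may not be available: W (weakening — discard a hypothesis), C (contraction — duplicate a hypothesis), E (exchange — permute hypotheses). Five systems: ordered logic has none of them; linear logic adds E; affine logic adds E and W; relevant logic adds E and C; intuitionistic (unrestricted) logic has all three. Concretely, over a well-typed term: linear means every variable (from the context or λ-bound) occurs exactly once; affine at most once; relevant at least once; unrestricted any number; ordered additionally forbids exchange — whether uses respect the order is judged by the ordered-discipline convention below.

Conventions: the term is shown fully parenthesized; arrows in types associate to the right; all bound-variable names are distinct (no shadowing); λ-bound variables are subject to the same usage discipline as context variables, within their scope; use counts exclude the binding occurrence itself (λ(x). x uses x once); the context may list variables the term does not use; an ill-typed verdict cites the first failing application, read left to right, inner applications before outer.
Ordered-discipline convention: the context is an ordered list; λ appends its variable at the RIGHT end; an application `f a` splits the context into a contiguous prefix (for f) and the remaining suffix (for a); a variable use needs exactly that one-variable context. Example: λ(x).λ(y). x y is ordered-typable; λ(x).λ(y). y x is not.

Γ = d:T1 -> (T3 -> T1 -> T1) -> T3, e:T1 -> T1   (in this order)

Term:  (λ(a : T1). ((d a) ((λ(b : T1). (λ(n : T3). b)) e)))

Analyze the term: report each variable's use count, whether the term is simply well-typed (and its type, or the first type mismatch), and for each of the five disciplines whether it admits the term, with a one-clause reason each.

variable uses: d: 1×, e: 1×, a (bound): 1×, b (bound): 1×, n (bound): 0×
left-to-right use order: d, a, b, e
typing: ill-typed: a function awaiting T1 gets T1 -> T1
ordered ✗ (not simply typable)
linear ✗ (fails simple typing)
affine ✗ (a type mismatch blocks all five)
relevant ✗ (the type mismatch rejects it)
unrestricted ✗ (not simply typable)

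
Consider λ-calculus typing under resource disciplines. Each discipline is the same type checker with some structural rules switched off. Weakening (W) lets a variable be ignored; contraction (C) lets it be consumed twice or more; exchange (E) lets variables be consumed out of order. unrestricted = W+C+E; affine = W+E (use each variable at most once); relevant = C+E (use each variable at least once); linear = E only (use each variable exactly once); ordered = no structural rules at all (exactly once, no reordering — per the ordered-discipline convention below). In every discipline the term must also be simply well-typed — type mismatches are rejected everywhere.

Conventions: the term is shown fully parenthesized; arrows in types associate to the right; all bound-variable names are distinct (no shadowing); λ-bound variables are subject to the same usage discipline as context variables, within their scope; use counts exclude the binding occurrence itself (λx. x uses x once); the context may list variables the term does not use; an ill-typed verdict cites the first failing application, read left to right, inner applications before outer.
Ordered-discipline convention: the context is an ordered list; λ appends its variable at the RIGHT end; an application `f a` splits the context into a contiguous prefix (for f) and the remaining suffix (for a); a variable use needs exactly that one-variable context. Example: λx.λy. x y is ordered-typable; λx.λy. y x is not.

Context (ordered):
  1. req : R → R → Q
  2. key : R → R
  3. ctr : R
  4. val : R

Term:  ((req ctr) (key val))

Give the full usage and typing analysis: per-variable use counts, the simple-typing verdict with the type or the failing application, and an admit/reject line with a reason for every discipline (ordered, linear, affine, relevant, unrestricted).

use counts: req: 1×; key: 1×; ctr: 1×; val: 1×
left-to-right use order: req, ctr, key, val
typing: ✓ — Q
ordered: ✗ — no contiguous prefix/suffix split fits req, ctr, key, val
linear: ✓ — each of req, key, ctr, val used exactly once
affine: ✓ — req, key, ctr, val: no repeats, contraction unneeded
relevant: ✓ — req, key, ctr, val: all used, weakening unneeded
unrestricted: ✓ — type-checks (Q) and nothing is barred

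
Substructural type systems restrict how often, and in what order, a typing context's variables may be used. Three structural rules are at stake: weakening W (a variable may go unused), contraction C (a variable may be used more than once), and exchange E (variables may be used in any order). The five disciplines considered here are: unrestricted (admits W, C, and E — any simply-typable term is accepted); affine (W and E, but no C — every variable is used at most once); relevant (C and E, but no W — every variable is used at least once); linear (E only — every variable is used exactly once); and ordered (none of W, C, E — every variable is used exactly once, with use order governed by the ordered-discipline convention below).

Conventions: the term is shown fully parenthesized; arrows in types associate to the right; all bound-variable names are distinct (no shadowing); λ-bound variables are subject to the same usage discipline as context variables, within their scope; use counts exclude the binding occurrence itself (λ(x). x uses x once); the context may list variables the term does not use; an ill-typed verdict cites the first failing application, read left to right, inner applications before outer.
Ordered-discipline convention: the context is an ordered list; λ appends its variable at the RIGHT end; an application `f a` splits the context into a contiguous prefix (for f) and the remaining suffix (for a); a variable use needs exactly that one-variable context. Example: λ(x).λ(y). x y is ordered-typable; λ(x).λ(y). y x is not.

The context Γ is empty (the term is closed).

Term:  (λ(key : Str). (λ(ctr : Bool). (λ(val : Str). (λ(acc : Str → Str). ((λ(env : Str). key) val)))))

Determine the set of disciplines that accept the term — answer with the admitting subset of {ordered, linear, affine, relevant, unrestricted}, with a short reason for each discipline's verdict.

accepted by: affine, unrestricted
use counts: key (bound) ×1; ctr (bound) ×0; val (bound) ×1; acc (bound) ×0; env (bound) ×0
order of uses: key, val
typing: well-typed at Str → Bool → Str → (Str → Str) → Str
ordered ✗ (ctr, acc, env never used (weakening))
linear ✗ (ctr, acc, env never used (weakening))
affine ✓ (none of key, ctr, val, acc, env used more than once)
relevant ✗ (ctr, acc, env never used (weakening))
unrestricted ✓ (well-typed at Str → Bool → Str → (Str → Str) → Str; no restrictions here)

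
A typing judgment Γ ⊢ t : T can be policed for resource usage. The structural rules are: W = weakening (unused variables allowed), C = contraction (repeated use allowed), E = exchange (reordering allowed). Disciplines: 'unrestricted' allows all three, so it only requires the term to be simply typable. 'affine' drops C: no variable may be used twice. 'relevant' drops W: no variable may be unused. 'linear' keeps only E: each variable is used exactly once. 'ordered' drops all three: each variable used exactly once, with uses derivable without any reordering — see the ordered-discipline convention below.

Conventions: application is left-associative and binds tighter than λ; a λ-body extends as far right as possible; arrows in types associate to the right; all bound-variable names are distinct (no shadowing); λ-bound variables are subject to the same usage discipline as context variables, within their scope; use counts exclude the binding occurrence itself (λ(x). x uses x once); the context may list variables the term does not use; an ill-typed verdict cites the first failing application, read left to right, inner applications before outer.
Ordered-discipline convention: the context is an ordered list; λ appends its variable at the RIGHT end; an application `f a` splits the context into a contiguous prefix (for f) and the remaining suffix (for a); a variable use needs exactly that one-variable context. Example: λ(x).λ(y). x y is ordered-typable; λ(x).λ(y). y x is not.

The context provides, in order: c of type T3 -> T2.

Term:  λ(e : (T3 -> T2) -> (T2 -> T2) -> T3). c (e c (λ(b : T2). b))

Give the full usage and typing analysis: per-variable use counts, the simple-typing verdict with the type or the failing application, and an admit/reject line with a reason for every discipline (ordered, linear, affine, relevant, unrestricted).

counts: c: 2; e (λ-bound): 1; b (λ-bound): 1
uses in reading order: c, e, c, b
typing: well-typed — term : ((T3 -> T2) -> (T2 -> T2) -> T3) -> T2
ordered: ✗ — c ×2 used more than once (contraction)
linear: ✗ — c ×2 used more than once (contraction)
affine: ✗ — c ×2 used more than once (contraction)
relevant: ✓ — c, e, b: all used, weakening unneeded
unrestricted: ✓ — simply typable at ((T3 -> T2) -> (T2 -> T2) -> T3) -> T2; W, C, E all held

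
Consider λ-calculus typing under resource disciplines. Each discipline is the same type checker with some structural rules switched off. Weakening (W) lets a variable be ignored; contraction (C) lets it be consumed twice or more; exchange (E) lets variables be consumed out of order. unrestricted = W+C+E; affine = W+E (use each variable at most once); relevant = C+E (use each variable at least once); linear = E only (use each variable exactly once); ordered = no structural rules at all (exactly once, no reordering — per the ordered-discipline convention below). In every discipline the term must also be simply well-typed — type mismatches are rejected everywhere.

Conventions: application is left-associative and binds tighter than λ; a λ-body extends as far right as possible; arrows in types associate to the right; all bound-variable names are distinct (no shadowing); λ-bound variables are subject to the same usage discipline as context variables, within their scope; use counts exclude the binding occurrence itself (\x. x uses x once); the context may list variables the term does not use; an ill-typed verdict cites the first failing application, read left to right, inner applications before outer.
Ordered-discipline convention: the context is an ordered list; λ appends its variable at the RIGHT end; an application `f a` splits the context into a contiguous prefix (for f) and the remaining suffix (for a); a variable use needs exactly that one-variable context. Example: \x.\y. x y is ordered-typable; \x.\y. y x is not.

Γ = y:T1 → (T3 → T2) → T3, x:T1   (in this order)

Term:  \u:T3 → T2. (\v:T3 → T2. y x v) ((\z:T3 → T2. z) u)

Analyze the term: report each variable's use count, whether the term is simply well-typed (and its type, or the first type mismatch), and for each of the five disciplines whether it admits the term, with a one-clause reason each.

use counts: y=1, x=1, u (λ-bound)=1, v (λ-bound)=1, z (λ-bound)=1
left-to-right use order: y, x, v, z, u
typing: ✓ — (T3 → T2) → T3
ordered: ✓, one use each (y, x, u, v, z); ordered split holds
linear: ✓, each of y, x, u, v, z used exactly once
affine: ✓, at most one use each (y, x, u, v, z)
relevant: ✓, y, x, u, v, z: all used, weakening unneeded
unrestricted: ✓, type-checks ((T3 → T2) → T3) and nothing is barred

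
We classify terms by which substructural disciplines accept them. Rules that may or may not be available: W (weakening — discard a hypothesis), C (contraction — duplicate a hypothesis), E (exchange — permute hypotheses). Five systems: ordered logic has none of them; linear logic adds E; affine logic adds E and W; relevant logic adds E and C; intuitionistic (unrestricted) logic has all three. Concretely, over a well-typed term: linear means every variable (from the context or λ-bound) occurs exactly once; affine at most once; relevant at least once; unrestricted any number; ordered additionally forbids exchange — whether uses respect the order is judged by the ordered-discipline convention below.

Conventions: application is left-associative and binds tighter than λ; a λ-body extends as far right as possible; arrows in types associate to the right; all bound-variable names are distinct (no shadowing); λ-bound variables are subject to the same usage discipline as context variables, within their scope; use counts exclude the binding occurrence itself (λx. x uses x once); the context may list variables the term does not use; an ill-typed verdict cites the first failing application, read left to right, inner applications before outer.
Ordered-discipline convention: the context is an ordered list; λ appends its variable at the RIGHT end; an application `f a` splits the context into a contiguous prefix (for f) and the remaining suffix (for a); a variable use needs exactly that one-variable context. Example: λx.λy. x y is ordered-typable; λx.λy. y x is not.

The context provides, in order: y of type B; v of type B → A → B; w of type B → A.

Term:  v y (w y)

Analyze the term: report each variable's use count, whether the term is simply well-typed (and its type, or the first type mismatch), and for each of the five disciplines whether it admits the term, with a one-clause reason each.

use counts: y: 2, v: 1, w: 1
uses in reading order: v, y, w, y
typing: the term checks, with type B
ordered: ✗ — needs contraction — y ×2
linear: ✗ — needs contraction — y ×2
affine: ✗ — needs contraction — y ×2
relevant: ✓ — y, v, w: all used, weakening unneeded
unrestricted: ✓ — well-typed at B; no restrictions here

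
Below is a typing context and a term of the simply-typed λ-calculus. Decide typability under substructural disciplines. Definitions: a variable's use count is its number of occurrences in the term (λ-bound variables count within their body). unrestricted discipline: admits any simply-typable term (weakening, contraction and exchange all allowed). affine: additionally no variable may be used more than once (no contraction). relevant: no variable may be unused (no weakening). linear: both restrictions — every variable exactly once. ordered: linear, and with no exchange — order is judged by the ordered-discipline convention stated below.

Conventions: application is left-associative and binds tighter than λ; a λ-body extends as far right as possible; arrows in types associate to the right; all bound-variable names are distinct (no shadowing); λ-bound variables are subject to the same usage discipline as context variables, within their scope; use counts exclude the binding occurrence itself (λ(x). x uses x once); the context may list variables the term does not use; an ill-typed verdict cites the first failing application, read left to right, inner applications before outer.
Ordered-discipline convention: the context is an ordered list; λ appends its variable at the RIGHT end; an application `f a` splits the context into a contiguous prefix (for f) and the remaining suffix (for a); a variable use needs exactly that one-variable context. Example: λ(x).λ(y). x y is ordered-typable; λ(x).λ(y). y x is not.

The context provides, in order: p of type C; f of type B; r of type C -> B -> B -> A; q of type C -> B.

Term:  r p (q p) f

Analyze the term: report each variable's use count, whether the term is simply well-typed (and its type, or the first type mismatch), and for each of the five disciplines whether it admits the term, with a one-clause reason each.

counts: p: 2×, f: 1×, r: 1×, q: 1×
left-to-right use order: r, p, q, p, f
typing: ✓ — A
ordered: ✗, uses contraction: p ×2
linear: ✗, uses contraction: p ×2
affine: ✗, uses contraction: p ×2
relevant: ✓, p, f, r, q: all used, weakening unneeded
unrestricted: ✓, simply typable at A; W, C, E all held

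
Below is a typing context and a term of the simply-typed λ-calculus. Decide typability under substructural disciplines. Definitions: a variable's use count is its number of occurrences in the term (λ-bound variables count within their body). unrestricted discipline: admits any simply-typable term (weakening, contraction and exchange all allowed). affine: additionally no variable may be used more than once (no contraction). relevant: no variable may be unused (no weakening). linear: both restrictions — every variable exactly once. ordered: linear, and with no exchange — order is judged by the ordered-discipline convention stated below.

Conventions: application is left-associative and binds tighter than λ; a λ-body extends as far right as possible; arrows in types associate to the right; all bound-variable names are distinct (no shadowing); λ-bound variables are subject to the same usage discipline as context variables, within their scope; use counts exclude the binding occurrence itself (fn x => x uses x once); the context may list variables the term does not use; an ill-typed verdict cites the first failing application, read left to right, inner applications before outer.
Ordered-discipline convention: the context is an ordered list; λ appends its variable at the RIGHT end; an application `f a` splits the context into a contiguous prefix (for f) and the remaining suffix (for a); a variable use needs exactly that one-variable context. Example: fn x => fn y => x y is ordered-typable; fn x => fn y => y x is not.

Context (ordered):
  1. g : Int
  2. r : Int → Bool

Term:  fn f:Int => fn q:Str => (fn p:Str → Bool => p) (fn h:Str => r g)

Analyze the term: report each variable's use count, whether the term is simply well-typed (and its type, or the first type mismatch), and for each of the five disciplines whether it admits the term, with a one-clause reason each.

counts: g ×1; r ×1; f (λ-bound) ×0; q (λ-bound) ×0; p (λ-bound) ×1; h (λ-bound) ×0
uses in reading order: p, r, g
typing: ✓ — Int → Str → Str → Bool
ordered: ✗, f, q, h left unused
linear: ✗, f, q, h left unused
affine: ✓, at most one use each (g, r, f, q, p, h)
relevant: ✗, f, q, h left unused
unrestricted: ✓, well-typed at Int → Str → Str → Bool; no restrictions here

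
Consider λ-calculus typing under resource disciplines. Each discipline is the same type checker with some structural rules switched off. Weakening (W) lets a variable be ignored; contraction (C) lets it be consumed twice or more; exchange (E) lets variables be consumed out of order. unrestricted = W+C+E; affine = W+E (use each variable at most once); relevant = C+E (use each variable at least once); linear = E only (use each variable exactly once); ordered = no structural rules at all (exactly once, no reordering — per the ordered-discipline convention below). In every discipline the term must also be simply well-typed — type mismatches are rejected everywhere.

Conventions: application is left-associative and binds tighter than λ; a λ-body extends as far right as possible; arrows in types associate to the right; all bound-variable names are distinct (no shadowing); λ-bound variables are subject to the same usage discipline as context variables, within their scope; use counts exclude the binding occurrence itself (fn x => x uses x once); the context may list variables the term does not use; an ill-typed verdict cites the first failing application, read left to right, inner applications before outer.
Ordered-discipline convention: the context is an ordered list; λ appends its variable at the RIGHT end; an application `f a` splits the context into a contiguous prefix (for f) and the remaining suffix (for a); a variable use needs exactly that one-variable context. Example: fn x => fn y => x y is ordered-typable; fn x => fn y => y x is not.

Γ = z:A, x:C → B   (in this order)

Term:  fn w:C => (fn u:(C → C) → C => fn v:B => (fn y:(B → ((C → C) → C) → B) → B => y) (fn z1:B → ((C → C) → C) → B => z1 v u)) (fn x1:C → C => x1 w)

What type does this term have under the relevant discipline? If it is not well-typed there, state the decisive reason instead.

not well-typed under relevant — z, x never used (weakening)
counts: z: 0; x: 0; w (bound): 1; u (bound): 1; v (bound): 1; y (bound): 1; z1 (bound): 1; x1 (bound): 1
use order (left to right): y, z1, v, u, x1, w
typing: ✓ — C → B → (B → ((C → C) → C) → B) → B
summary: ordered ✗ · linear ✗ · affine ✓ · relevant ✗ · unrestricted ✓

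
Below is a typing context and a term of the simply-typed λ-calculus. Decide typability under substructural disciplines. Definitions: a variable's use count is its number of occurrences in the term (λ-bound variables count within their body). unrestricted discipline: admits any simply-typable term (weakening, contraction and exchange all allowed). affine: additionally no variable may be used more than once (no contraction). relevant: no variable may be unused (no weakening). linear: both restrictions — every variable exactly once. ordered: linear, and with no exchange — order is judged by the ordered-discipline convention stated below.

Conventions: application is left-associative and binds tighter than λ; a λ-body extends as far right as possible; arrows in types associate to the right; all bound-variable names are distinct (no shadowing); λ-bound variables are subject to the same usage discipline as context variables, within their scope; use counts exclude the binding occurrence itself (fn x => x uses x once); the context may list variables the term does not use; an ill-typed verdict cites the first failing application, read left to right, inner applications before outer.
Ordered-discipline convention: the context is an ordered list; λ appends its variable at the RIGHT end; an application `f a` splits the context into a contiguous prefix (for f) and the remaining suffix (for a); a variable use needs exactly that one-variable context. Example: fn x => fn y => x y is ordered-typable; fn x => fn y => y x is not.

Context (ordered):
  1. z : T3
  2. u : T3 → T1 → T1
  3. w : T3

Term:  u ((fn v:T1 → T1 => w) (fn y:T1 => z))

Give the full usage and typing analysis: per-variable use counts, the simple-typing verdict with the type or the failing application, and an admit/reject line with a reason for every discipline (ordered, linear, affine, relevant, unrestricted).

use counts: z ×1, u ×1, w ×1, v [bound] ×0, y [bound] ×0
use order (left to right): u, w, z
typing: ill-typed: a function awaiting T1 → T1 gets T1 → T3
ordered ✗ (a type mismatch blocks all five)
linear ✗ (the type mismatch rejects it)
affine ✗ (not simply typable)
relevant ✗ (fails simple typing)
unrestricted ✗ (a type mismatch blocks all five)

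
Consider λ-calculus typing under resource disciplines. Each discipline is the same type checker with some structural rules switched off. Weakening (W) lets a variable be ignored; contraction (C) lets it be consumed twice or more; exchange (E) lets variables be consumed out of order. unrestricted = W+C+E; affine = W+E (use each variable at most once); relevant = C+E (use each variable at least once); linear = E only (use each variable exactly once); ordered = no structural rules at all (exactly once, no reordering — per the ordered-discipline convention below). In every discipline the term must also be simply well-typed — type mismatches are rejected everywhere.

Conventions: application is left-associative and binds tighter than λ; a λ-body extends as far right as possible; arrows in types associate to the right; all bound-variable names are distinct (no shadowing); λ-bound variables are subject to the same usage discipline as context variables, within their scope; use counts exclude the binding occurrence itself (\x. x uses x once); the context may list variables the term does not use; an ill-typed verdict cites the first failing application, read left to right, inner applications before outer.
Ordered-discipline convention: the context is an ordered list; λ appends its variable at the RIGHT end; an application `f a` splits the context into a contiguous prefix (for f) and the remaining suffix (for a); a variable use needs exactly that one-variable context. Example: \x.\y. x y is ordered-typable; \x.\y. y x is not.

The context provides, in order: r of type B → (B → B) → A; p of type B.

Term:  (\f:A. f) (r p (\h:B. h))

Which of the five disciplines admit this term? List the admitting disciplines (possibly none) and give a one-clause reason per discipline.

admitting disciplines: ordered, linear, affine, relevant, unrestricted
variable uses: r=1; p=1; f (bound)=1; h (bound)=1
order of uses: f, r, p, h
typing: well-typed at A
ordered: ✓ — one use each (r, p, f, h); ordered split holds
linear: ✓ — r, p, f, h: one use apiece
affine: ✓ — none of r, p, f, h used more than once
relevant: ✓ — at least one use each (r, p, f, h)
unrestricted: ✓ — simply typable at A; W, C, E all held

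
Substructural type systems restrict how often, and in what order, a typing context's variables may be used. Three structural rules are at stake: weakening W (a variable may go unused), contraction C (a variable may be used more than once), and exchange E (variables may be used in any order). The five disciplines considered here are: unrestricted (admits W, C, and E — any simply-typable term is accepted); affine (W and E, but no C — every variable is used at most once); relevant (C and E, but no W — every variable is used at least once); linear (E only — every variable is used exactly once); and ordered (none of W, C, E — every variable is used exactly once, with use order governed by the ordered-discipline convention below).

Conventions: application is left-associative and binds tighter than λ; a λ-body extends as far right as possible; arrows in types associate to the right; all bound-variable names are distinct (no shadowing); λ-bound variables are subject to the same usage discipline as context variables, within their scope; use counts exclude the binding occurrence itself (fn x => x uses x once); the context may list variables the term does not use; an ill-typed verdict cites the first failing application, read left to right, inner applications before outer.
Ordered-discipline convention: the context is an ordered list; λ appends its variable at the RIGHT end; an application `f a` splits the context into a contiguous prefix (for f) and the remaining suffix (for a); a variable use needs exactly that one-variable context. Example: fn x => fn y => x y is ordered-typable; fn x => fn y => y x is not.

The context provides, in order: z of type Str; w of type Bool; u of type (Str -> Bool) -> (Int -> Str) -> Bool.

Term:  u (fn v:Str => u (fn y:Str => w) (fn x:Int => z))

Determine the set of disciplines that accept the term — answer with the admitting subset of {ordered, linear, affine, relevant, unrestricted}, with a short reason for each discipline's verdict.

admitted in: unrestricted
usage: z: 1×; w: 1×; u: 2×; v (λ-bound): 0×; y (λ-bound): 0×; x (λ-bound): 0×
use order (left to right): u, u, w, z
typing: well-typed at (Int -> Str) -> Bool
ordered: ✗, uses contraction: u ×2; v, y, x never used (weakening)
linear: ✗, uses contraction: u ×2; v, y, x never used (weakening)
affine: ✗, uses contraction: u ×2
relevant: ✗, v, y, x never used (weakening)
unrestricted: ✓, well-typed at (Int -> Str) -> Bool; no restrictions here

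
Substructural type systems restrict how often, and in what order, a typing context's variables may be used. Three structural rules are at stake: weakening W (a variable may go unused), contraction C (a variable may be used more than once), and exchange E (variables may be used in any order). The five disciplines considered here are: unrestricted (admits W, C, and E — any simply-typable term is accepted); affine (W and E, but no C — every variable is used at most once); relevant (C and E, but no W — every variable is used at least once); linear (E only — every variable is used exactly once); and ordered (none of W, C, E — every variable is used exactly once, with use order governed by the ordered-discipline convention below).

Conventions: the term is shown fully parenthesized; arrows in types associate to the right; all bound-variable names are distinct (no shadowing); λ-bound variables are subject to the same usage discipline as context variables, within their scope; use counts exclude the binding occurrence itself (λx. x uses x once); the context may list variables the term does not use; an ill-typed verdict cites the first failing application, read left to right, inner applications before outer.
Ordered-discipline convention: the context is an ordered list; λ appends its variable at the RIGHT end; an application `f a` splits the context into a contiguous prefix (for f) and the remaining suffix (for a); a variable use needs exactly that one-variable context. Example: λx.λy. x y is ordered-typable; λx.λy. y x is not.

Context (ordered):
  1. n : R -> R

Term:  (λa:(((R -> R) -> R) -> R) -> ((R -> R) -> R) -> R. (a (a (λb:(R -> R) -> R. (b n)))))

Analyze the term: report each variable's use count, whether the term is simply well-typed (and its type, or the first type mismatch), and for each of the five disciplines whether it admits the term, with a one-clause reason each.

use counts: n: 1×, a [bound]: 2×, b [bound]: 1×
use order (left to right): a, a, b, n
typing: ✓ — ((((R -> R) -> R) -> R) -> ((R -> R) -> R) -> R) -> ((R -> R) -> R) -> R
ordered: ✗, repeated use of a ×2
linear: ✗, repeated use of a ×2
affine: ✗, repeated use of a ×2
relevant: ✓, every one of n, a, b appears
unrestricted: ✓, simply typable at ((((R -> R) -> R) -> R) -> ((R -> R) -> R) -> R) -> ((R -> R) -> R) -> R; W, C, E all held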